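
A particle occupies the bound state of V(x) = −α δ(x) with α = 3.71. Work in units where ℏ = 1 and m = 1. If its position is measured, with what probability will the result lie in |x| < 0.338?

P = 0.919

The normalised bound state is ψ = √κ e^{−κ|x|} with κ = mα/ℏ² = 3.710.
P(|x| < d) = ∫_{−d}^{d} κ e^{−2κ|x|} dx = 1 − e^{−2κd} = 1 − e^{−2.508} = 0.9186.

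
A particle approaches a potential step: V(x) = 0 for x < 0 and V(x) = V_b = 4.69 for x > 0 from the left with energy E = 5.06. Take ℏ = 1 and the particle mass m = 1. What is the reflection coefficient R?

On each side the TISE gives plane waves with k = √(2m(E − V))/ℏ: k₁ = √(2·1·5.06) = 3.181, k₂ = √(2·1·0.37) = 0.8602.
Continuity of ψ and ψ′ at the step yields the reflection amplitude r = (k₁ − k₂)/(k₁ + k₂) = 0.5743; thus R = |r|² = 0.3298, T = 0.6702.

R = 0.330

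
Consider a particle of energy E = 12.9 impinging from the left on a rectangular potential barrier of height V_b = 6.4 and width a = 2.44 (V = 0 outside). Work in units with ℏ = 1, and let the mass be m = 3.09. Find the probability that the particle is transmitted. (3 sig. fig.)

Above the barrier the interior wavenumber is k₂ = √(2m(E − V_b))/ℏ = 6.338, giving phase k₂a = 15.46.
Matching at both interfaces gives T⁻¹ = 1 + V_b² sin²(k₂a) / [4E(E − V_b)] = 1.007, hence T = 0.993.

T = 0.993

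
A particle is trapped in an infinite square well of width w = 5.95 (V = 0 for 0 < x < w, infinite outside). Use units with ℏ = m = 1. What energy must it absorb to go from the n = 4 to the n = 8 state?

ΔE = 6.69

E_n = n²π²ℏ²/(2mw²), so ΔE = (8² − 4²) π²ℏ²/(2mw²).
ΔE = 48 × π² / (2 × 1 × 5.95²) = 6.691.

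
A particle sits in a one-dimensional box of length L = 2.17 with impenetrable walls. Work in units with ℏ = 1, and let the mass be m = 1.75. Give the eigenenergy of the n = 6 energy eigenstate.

Requiring ψ(0) = ψ(L) = 0 quantises k = nπ/L, hence E_n = ℏ²k²/2m = n²π²ℏ²/(2mL²).
E_6 = 6² × π² / (2 × 1.75 × 2.17²) = 21.56.

E = 21.6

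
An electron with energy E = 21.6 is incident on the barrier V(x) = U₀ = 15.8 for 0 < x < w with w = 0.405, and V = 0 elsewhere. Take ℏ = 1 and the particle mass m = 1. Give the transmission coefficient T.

T = 0.676

Above the barrier the interior wavenumber is k₂ = √(2m(E − U₀))/ℏ = 3.406, giving phase k₂w = 1.379.
Matching at both interfaces gives T⁻¹ = 1 + U₀² sin²(k₂w) / [4E(E − U₀)] = 1.480, hence T = 0.676.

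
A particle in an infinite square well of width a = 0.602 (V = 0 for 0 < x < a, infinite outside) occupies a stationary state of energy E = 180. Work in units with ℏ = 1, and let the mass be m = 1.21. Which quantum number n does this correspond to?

For an infinite well E_n = n²π²ℏ²/(2ma²), so n = (a/πℏ)√(2mE).
n = (0.602/π) × √(2 × 1.21 × 180) = 3.999 → n = 4.

n = 4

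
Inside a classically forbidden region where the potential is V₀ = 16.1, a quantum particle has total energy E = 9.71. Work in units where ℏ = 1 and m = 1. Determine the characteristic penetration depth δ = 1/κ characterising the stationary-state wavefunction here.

Since E < V₀ the TISE in this region is ψ'' = κ²ψ with κ = √(2m(V₀ − E))/ℏ.
κ = √(2 × 1 × 6.39) = 3.575. The penetration depth is δ = 1/κ = 0.280.

δ = 0.280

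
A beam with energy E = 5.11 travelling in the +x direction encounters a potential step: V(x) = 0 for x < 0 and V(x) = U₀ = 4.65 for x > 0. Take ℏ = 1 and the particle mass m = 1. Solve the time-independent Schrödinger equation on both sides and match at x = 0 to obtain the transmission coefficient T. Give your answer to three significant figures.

The wavenumbers are k₁ = √(2mE)/ℏ = 3.197 on the left and k₂ = √(2m(E − U₀))/ℏ = 0.9592 on the right.
Continuity of ψ and ψ′ at the step yields the reflection amplitude r = (k₁ − k₂)/(k₁ + k₂) = 0.5384; thus R = |r|² = 0.2899, T = 0.7101.

T = 0.710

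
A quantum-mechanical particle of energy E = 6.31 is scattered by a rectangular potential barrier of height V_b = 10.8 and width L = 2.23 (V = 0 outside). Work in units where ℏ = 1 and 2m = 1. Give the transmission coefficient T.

E < V_b: inside the barrier ψ ∝ e^{±κx} with κ = √(2m(V_b − E))/ℏ = 2.119.
κL = 4.725, sinh(κL) = 56.38.
The exact tunnelling result is T⁻¹ = 1 + V_b² sinh²(κL) / [4E(V_b − E)] = 3272, so T = 0.000306.

T = 0.000306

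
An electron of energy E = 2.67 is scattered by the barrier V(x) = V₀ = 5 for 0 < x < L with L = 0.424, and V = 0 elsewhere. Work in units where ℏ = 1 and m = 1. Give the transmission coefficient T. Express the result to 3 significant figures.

T = 0.475

Since E < V₀ the interior solution is evanescent with decay constant κ = √(2m(V₀ − E))/ℏ = 2.159.
κL = 0.9153, sinh(κL) = 1.049.
The exact tunnelling result is T⁻¹ = 1 + V₀² sinh²(κL) / [4E(V₀ − E)] = 2.105, so T = 0.475.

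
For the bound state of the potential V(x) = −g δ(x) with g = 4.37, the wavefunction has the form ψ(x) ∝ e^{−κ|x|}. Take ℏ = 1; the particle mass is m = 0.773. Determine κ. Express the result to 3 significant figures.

Integrating the TISE across x = 0 gives the cusp condition ψ'(0⁺) − ψ'(0⁻) = −(2mg/ℏ²)ψ(0).
With ψ ∝ e^{−κ|x|} this yields −2κ = −2mg/ℏ², so κ = mg/ℏ² = 3.378.

κ = 3.38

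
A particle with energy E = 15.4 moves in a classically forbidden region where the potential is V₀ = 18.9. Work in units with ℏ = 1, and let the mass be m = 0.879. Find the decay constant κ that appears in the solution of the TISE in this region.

κ = 2.48

Since E < V₀ the TISE in this region is ψ'' = κ²ψ with κ = √(2m(V₀ − E))/ℏ.
κ = √(2 × 0.879 × 3.5) = 2.481.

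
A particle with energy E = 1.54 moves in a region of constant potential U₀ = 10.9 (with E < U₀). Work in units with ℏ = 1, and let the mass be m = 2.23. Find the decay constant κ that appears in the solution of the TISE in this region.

κ = 6.46

Since E < U₀ the TISE in this region is ψ'' = κ²ψ with κ = √(2m(U₀ − E))/ℏ.
κ = √(2 × 2.23 × 9.36) = 6.461.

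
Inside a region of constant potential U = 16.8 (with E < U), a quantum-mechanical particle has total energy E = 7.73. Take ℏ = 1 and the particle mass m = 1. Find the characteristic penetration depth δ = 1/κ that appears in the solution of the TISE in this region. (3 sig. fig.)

Since E < U the TISE in this region is ψ'' = κ²ψ with κ = √(2m(U − E))/ℏ.
κ = √(2 × 1 × 9.07) = 4.259. The penetration depth is δ = 1/κ = 0.235.

δ = 0.235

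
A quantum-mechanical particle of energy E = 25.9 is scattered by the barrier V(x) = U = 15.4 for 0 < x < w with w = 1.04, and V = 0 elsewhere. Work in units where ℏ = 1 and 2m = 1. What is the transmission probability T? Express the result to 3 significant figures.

T = 0.989

Above the barrier the interior wavenumber is k₂ = √(2m(E − U))/ℏ = 3.240, giving phase k₂w = 3.370.
Matching at both interfaces gives T⁻¹ = 1 + U² sin²(k₂w) / [4E(E − U)] = 1.011, hence T = 0.989.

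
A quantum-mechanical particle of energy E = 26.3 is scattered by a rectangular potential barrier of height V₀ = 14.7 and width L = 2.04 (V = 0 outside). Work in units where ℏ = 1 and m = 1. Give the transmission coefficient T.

Above the barrier the interior wavenumber is k₂ = √(2m(E − V₀))/ℏ = 4.817, giving phase k₂L = 9.826.
T = [1 + V₀² sin²(k₂L) / (4E(E − V₀))]⁻¹ = 1/1.027 = 0.974.

T = 0.974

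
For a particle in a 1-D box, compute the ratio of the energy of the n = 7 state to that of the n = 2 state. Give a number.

Since E_n ∝ n², the ratio is (7/2)² = 12.25.

12.25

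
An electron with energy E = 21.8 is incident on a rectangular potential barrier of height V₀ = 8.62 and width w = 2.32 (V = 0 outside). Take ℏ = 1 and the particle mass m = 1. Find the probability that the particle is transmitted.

T = 0.977

Above the barrier the interior wavenumber is k₂ = √(2m(E − V₀))/ℏ = 5.134, giving phase k₂w = 11.91.
T = [1 + V₀² sin²(k₂w) / (4E(E − V₀))]⁻¹ = 1/1.024 = 0.977.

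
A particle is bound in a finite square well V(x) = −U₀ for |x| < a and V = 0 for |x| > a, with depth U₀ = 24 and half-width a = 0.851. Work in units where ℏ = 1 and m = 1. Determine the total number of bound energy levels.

Define the well-strength parameter z₀ = (a/ℏ)√(2mU₀) = 0.851 × √(2·1·24) = 5.896.
The even/odd transcendental equations gain one root per π/2 in z₀, giving N = 1 + ⌊2z₀/π⌋ = 1 + ⌊3.753⌋ = 4.

N = 4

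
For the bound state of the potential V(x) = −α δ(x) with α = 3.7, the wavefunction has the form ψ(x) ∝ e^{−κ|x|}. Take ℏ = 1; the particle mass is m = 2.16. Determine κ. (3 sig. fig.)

κ = 7.99

Integrate −(ℏ²/2m)ψ'' − αδ(x)ψ = Eψ from −ε to +ε: the ψ'' term gives ψ'(0⁺) − ψ'(0⁻) and the δ term gives −(2mα/ℏ²)ψ(0).
With ψ ∝ e^{−κ|x|} this yields −2κ = −2mα/ℏ², so κ = mα/ℏ² = 7.992.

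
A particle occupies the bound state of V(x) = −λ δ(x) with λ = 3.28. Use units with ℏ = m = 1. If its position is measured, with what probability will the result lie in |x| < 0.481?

P = 0.957

The normalised bound state is ψ = √κ e^{−κ|x|} with κ = mλ/ℏ² = 3.280.
P(|x| < d) = ∫_{−d}^{d} κ e^{−2κ|x|} dx = 1 − e^{−2κd} = 1 − e^{−3.155} = 0.9574.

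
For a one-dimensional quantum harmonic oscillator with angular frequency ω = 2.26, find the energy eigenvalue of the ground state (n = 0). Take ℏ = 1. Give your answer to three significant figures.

E = 1.13

Using E_n = (n + ½)ℏω: E_0 = 0.5 × 2.26 = 1.130.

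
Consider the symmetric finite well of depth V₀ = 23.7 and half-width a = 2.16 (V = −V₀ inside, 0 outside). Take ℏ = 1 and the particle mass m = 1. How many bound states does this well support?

N = 10

The dimensionless depth is z₀ = a√(2mV₀)/ℏ = 2.16 × √(47.40) = 14.87.
The even/odd transcendental equations gain one root per π/2 in z₀, giving N = 1 + ⌊2z₀/π⌋ = 1 + ⌊9.467⌋ = 10.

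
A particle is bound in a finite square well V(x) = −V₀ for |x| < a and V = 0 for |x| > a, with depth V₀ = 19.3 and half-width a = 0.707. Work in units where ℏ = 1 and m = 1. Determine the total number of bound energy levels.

N = 3

The dimensionless depth is z₀ = a√(2mV₀)/ℏ = 0.707 × √(38.60) = 4.393.
The even/odd transcendental equations gain one root per π/2 in z₀, giving N = 1 + ⌊2z₀/π⌋ = 1 + ⌊2.796⌋ = 3.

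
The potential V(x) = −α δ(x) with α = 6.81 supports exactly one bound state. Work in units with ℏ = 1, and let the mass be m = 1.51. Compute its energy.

The bound state is ψ(x) = √κ e^{−κ|x|}. The derivative jump ψ'(0⁺) − ψ'(0⁻) = −(2mα/ℏ²)ψ(0) fixes κ = mα/ℏ² = 10.28.
Then E = −ℏ²κ²/(2m) = −mα²/(2ℏ²) = -35.01.

E = -35.0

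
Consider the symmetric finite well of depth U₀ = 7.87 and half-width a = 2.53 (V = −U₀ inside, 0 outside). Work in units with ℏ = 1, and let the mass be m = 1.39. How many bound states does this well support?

N = 8

The dimensionless depth is z₀ = a√(2mU₀)/ℏ = 2.53 × √(21.88) = 11.83.
The even/odd transcendental equations gain one root per π/2 in z₀, giving N = 1 + ⌊2z₀/π⌋ = 1 + ⌊7.534⌋ = 8.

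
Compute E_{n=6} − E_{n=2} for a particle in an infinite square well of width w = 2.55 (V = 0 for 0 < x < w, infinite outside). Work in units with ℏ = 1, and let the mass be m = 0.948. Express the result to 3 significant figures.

E_n = n²π²ℏ²/(2mw²), so ΔE = (6² − 2²) π²ℏ²/(2mw²).
ΔE = 32 × π² / (2 × 0.948 × 2.55²) = 25.62.

ΔE = 25.6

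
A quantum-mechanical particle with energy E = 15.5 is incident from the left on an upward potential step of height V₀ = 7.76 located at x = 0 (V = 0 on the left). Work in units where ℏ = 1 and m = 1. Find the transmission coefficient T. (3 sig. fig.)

On each side the TISE gives plane waves with k = √(2m(E − V))/ℏ: k₁ = √(2·1·15.5) = 5.568, k₂ = √(2·1·7.74) = 3.934.
Continuity of ψ and ψ′ at the step yields the reflection amplitude r = (k₁ − k₂)/(k₁ + k₂) = 0.1719; thus R = |r|² = 0.02954, T = 0.9705.

T = 0.970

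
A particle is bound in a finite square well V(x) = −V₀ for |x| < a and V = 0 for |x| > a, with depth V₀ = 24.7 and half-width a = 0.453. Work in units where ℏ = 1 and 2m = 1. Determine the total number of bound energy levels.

Define the well-strength parameter z₀ = (a/ℏ)√(2mV₀) = 0.453 × √(2·0.5·24.7) = 2.251.
A new bound state (alternating even/odd) appears each time z₀ passes a multiple of π/2, so N = ⌊2z₀/π⌋ + 1 = ⌊1.433⌋ + 1 = 2.

N = 2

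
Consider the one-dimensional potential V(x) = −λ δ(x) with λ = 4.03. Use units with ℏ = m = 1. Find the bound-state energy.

E = -8.12

For x ≠ 0 the bound state is ψ ∝ e^{−κ|x|}; integrating the TISE across the delta gives the cusp condition 2κ = 2mλ/ℏ², so κ = 4.030.
Then E = −ℏ²κ²/(2m) = −mλ²/(2ℏ²) = -8.120.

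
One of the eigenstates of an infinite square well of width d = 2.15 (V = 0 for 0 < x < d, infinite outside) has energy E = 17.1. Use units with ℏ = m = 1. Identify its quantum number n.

n = 4

From E_n = n²π²ℏ²/(2md²) invert to n = √(2md²E)/(πℏ).
n = (2.15/π) × √(2 × 1 × 17.1) = 4.002 → n = 4.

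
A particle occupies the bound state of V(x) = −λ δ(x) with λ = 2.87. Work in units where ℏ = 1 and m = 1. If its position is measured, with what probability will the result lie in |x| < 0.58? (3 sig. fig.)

The normalised bound state is ψ = √κ e^{−κ|x|} with κ = mλ/ℏ² = 2.870.
P(|x| < d) = ∫_{−d}^{d} κ e^{−2κ|x|} dx = 1 − e^{−2κd} = 1 − e^{−3.329} = 0.9642.

P = 0.964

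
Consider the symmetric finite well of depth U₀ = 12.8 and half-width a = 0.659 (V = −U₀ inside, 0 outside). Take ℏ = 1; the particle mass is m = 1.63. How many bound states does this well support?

N = 3

Define the well-strength parameter z₀ = (a/ℏ)√(2mU₀) = 0.659 × √(2·1.63·12.8) = 4.257.
A new bound state (alternating even/odd) appears each time z₀ passes a multiple of π/2, so N = ⌊2z₀/π⌋ + 1 = ⌊2.710⌋ + 1 = 3.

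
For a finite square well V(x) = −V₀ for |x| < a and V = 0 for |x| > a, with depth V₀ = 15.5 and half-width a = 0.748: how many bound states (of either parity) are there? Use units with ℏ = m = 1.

The dimensionless depth is z₀ = a√(2mV₀)/ℏ = 0.748 × √(31.00) = 4.165.
The even/odd transcendental equations gain one root per π/2 in z₀, giving N = 1 + ⌊2z₀/π⌋ = 1 + ⌊2.651⌋ = 3.

N = 3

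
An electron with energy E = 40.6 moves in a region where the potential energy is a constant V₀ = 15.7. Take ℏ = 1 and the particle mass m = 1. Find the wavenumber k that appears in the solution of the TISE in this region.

k = 7.06

With E > V₀ the solution is oscillatory, ψ ∝ e^{±ikx} with k = √(2m(E − V₀))/ℏ.
k = √(2 × 1 × 24.9) = 7.057.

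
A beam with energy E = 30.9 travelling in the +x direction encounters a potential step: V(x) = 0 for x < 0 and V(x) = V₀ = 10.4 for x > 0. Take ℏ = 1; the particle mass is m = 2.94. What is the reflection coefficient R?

On each side the TISE gives plane waves with k = √(2m(E − V))/ℏ: k₁ = √(2·2.94·30.9) = 13.48, k₂ = √(2·2.94·20.5) = 10.98.
Matching ψ and ψ′ at x = 0 gives r = (k₁ − k₂)/(k₁ + k₂), so R = r² = 0.01045 and T = 1 − R = 0.9896.

R = 0.0104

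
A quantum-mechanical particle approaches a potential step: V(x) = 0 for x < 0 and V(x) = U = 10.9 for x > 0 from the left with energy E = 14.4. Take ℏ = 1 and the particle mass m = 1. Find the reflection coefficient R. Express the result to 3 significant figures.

R = 0.115

The wavenumbers are k₁ = √(2mE)/ℏ = 5.367 on the left and k₂ = √(2m(E − U))/ℏ = 2.646 on the right.
Continuity of ψ and ψ′ at the step yields the reflection amplitude r = (k₁ − k₂)/(k₁ + k₂) = 0.3396; thus R = |r|² = 0.1153, T = 0.8847.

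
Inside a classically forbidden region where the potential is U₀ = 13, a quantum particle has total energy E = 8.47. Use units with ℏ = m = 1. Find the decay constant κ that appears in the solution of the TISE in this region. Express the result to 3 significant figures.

Since E < U₀ the TISE in this region is ψ'' = κ²ψ with κ = √(2m(U₀ − E))/ℏ.
κ = √(2 × 1 × 4.53) = 3.010.

κ = 3.01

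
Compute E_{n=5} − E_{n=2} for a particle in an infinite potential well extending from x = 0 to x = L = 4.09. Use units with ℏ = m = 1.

ΔE = 6.20

E_n = n²π²ℏ²/(2mL²), so ΔE = (5² − 2²) π²ℏ²/(2mL²).
ΔE = 21 × π² / (2 × 1 × 4.09²) = 6.195.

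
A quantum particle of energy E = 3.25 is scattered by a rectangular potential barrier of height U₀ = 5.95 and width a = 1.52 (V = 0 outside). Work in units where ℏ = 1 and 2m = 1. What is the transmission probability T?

T = 0.0265

E < U₀: inside the barrier ψ ∝ e^{±κx} with κ = √(2m(U₀ − E))/ℏ = 1.643.
κa = 2.498, sinh(κa) = 6.036.
The exact tunnelling result is T⁻¹ = 1 + U₀² sinh²(κa) / [4E(U₀ − E)] = 37.74, so T = 0.0265.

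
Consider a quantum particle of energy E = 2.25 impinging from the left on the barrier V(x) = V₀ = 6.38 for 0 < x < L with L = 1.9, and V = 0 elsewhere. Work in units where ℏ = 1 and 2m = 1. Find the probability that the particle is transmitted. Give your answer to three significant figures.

Since E < V₀ the interior solution is evanescent with decay constant κ = √(2m(V₀ − E))/ℏ = 2.032.
κL = 3.861, sinh(κL) = 23.75.
Matching ψ, ψ′ at both faces gives T = [1 + V₀² sinh²(κL) / (4E(V₀ − E))]⁻¹ = 1/618.8 = 0.00162.

T = 0.00162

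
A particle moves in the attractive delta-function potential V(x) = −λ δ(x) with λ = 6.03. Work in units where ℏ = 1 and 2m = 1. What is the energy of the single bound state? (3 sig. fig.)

E = -9.09

For x ≠ 0 the bound state is ψ ∝ e^{−κ|x|}; integrating the TISE across the delta gives the cusp condition 2κ = 2mλ/ℏ², so κ = 3.015.
Then E = −ℏ²κ²/(2m) = −mλ²/(2ℏ²) = -9.090.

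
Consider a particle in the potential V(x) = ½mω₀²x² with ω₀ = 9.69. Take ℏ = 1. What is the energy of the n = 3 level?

E = 33.9

Using E_n = (n + ½)ℏω₀: E_3 = 3.5 × 9.69 = 33.92.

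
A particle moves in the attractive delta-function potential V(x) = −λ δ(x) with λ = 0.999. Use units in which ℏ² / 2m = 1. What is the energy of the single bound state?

E = -0.250

The bound state is ψ(x) = √κ e^{−κ|x|}. The derivative jump ψ'(0⁺) − ψ'(0⁻) = −(2mλ/ℏ²)ψ(0) fixes κ = mλ/ℏ² = 0.4995.
Then E = −ℏ²κ²/(2m) = −mλ²/(2ℏ²) = -0.2495.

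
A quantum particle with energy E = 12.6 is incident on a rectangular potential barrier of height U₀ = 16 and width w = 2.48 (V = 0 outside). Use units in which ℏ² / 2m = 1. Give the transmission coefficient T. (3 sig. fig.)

E < U₀: inside the barrier ψ ∝ e^{±κx} with κ = √(2m(U₀ − E))/ℏ = 1.844.
κw = 4.573, sinh(κw) = 48.41.
The exact tunnelling result is T⁻¹ = 1 + U₀² sinh²(κw) / [4E(U₀ − E)] = 3502, so T = 0.000286.

T = 0.000286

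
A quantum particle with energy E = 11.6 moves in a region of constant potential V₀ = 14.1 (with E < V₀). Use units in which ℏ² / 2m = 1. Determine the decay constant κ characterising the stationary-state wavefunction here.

Since E < V₀ the TISE in this region is ψ'' = κ²ψ with κ = √(2m(V₀ − E))/ℏ.
κ = √(2 × 0.5 × 2.5) = 1.581.

κ = 1.58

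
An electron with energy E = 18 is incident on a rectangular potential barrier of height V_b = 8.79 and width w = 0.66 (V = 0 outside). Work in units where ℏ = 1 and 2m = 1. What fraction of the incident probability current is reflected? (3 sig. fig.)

R = 0.0877

E > V_b: inside the barrier k₂ = √(2m(E − V_b))/ℏ = 3.035, k₂w = 2.003.
T = [1 + V_b² sin²(k₂w) / (4E(E − V_b))]⁻¹ = 1/1.096 = 0.912.
R = 1 − T = 0.0877.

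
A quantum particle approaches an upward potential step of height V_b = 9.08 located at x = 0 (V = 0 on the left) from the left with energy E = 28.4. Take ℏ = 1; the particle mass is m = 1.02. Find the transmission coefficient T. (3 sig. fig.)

The wavenumbers are k₁ = √(2mE)/ℏ = 7.612 on the left and k₂ = √(2m(E − V_b))/ℏ = 6.278 on the right.
Continuity of ψ and ψ′ at the step yields the reflection amplitude r = (k₁ − k₂)/(k₁ + k₂) = 0.09602; thus R = |r|² = 0.009219, T = 0.9908.

T = 0.991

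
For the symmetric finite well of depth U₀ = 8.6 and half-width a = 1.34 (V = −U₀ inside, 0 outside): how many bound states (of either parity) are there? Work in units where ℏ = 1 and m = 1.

N = 4

The dimensionless depth is z₀ = a√(2mU₀)/ℏ = 1.34 × √(17.20) = 5.557.
A new bound state (alternating even/odd) appears each time z₀ passes a multiple of π/2, so N = ⌊2z₀/π⌋ + 1 = ⌊3.538⌋ + 1 = 4.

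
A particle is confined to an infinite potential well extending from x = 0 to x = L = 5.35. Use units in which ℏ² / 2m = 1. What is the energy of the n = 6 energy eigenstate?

E = 12.4

The infinite-well eigenfunctions ψ_n = √(2/L) sin(nπx/L) vanish at both walls, giving E_n = n²π²ℏ²/(2mL²).
E_6 = 6² × π² / (2 × 0.5 × 5.35²) = 12.41.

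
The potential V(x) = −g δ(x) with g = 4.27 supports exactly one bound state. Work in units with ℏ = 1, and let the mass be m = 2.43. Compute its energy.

E = -22.2

For x ≠ 0 the bound state is ψ ∝ e^{−κ|x|}; integrating the TISE across the delta gives the cusp condition 2κ = 2mg/ℏ², so κ = 10.38.
Then E = −ℏ²κ²/(2m) = −mg²/(2ℏ²) = -22.15.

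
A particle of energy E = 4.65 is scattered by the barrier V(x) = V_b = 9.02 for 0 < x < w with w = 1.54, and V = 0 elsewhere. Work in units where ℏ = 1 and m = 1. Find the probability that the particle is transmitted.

E < V_b: inside the barrier ψ ∝ e^{±κx} with κ = √(2m(V_b − E))/ℏ = 2.956.
κw = 4.553, sinh(κw) = 47.44.
The exact tunnelling result is T⁻¹ = 1 + V_b² sinh²(κw) / [4E(V_b − E)] = 2254, so T = 0.000444.

T = 0.000444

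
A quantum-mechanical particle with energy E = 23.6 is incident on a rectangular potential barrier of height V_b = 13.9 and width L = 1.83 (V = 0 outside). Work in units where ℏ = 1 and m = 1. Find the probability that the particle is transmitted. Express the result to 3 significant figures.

Above the barrier the interior wavenumber is k₂ = √(2m(E − V_b))/ℏ = 4.405, giving phase k₂L = 8.060.
T = [1 + V_b² sin²(k₂L) / (4E(E − V_b))]⁻¹ = 1/1.202 = 0.832.

T = 0.832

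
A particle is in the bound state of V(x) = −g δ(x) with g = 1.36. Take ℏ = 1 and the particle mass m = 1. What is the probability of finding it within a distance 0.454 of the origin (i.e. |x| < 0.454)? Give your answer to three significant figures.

P = 0.709

The normalised bound state is ψ = √κ e^{−κ|x|} with κ = mg/ℏ² = 1.360.
P(|x| < d) = ∫_{−d}^{d} κ e^{−2κ|x|} dx = 1 − e^{−2κd} = 1 − e^{−1.235} = 0.7091.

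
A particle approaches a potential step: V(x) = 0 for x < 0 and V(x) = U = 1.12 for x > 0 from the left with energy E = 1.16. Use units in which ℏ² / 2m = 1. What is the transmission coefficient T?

T = 0.528

On each side the TISE gives plane waves with k = √(2m(E − V))/ℏ: k₁ = √(2·½·1.16) = 1.077, k₂ = √(2·½·0.04) = 0.2000.
Continuity of ψ and ψ′ at the step yields the reflection amplitude r = (k₁ − k₂)/(k₁ + k₂) = 0.6868; thus R = |r|² = 0.4717, T = 0.5283.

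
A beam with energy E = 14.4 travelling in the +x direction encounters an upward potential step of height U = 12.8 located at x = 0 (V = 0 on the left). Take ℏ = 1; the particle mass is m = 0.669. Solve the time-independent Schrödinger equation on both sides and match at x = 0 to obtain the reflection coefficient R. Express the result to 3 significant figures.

The wavenumbers are k₁ = √(2mE)/ℏ = 4.389 on the left and k₂ = √(2m(E − U))/ℏ = 1.463 on the right.
Matching ψ and ψ′ at x = 0 gives r = (k₁ − k₂)/(k₁ + k₂), so R = r² = 0.2500 and T = 1 − R = 0.7500.

R = 0.250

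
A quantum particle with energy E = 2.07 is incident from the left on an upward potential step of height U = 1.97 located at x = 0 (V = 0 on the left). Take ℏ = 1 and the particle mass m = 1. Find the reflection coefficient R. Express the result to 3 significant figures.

R = 0.409

The wavenumbers are k₁ = √(2mE)/ℏ = 2.035 on the left and k₂ = √(2m(E − U))/ℏ = 0.4472 on the right.
Continuity of ψ and ψ′ at the step yields the reflection amplitude r = (k₁ − k₂)/(k₁ + k₂) = 0.6396; thus R = |r|² = 0.4091, T = 0.5909.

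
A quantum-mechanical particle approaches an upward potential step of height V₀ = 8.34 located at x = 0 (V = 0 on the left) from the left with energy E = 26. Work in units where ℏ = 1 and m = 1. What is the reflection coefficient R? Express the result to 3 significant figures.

R = 0.00929

The wavenumbers are k₁ = √(2mE)/ℏ = 7.211 on the left and k₂ = √(2m(E − V₀))/ℏ = 5.943 on the right.
Matching ψ and ψ′ at x = 0 gives r = (k₁ − k₂)/(k₁ + k₂), so R = r² = 0.009293 and T = 1 − R = 0.9907.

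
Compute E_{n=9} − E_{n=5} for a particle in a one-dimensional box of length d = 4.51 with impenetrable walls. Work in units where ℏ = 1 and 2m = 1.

E_n = n²π²ℏ²/(2md²), so ΔE = (9² − 5²) π²ℏ²/(2md²).
ΔE = 56 × π² / (2 × 0.5 × 4.51²) = 27.17.

ΔE = 27.2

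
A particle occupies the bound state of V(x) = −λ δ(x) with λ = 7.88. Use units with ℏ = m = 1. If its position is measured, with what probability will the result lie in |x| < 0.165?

The normalised bound state is ψ = √κ e^{−κ|x|} with κ = mλ/ℏ² = 7.880.
P(|x| < d) = ∫_{−d}^{d} κ e^{−2κ|x|} dx = 1 − e^{−2κd} = 1 − e^{−2.600} = 0.9258.

P = 0.926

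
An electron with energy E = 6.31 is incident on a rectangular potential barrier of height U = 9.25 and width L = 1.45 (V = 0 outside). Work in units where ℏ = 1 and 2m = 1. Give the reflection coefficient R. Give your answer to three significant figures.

R = 0.976

Since E < U the interior solution is evanescent with decay constant κ = √(2m(U − E))/ℏ = 1.715.
κL = 2.486, sinh(κL) = 5.966.
The exact tunnelling result is T⁻¹ = 1 + U² sinh²(κL) / [4E(U − E)] = 42.05, so T = 0.0238.
R = 1 − T = 0.976.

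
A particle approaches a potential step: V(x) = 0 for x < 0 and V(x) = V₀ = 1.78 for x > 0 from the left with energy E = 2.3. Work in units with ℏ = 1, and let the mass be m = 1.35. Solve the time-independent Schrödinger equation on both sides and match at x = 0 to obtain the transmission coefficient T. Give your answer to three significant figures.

On each side the TISE gives plane waves with k = √(2m(E − V))/ℏ: k₁ = √(2·1.35·2.3) = 2.492, k₂ = √(2·1.35·0.52) = 1.185.
Matching ψ and ψ′ at x = 0 gives r = (k₁ − k₂)/(k₁ + k₂), so R = r² = 0.1264 and T = 1 − R = 0.8736.

T = 0.874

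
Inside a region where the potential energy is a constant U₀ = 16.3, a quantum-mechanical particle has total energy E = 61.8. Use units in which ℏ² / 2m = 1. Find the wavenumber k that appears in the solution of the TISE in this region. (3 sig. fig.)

k = 6.75

With E > U₀ the solution is oscillatory, ψ ∝ e^{±ikx} with k = √(2m(E − U₀))/ℏ.
k = √(2 × 0.5 × 45.5) = 6.745.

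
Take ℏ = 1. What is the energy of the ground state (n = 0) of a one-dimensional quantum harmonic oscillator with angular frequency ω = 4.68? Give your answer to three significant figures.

The oscillator eigenvalues are E_n = ℏω(n + ½), so E_0 = 4.68 × 0.5 = 2.340.

E = 2.34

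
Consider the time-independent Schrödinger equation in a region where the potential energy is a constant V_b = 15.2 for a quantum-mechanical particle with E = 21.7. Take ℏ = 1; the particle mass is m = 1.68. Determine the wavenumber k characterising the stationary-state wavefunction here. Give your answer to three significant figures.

With E > V_b the solution is oscillatory, ψ ∝ e^{±ikx} with k = √(2m(E − V_b))/ℏ.
k = √(2 × 1.68 × 6.5) = 4.673.

k = 4.67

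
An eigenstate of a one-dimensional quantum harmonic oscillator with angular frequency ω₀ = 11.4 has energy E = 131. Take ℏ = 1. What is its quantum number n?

n = 11

E_n = ℏω₀(n + ½) ⇒ n = E/(ℏω₀) − ½ = 131/11.4 − 0.5 = 10.991 → n = 11.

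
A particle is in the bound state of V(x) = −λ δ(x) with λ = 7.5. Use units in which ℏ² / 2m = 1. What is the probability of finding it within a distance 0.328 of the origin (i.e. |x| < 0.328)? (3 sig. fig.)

P = 0.915

The normalised bound state is ψ = √κ e^{−κ|x|} with κ = mλ/ℏ² = 3.750.
P(|x| < d) = ∫_{−d}^{d} κ e^{−2κ|x|} dx = 1 − e^{−2κd} = 1 − e^{−2.460} = 0.9146.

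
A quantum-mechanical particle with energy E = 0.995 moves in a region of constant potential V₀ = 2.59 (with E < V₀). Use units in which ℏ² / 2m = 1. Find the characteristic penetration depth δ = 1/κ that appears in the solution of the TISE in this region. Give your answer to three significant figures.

Since E < V₀ the TISE in this region is ψ'' = κ²ψ with κ = √(2m(V₀ − E))/ℏ.
κ = √(2 × 0.5 × 1.595) = 1.263. The penetration depth is δ = 1/κ = 0.792.

δ = 0.792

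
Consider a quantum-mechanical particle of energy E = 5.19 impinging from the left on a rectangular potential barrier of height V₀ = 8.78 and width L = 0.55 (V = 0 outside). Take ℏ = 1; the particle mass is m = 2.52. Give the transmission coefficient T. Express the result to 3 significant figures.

E < V₀: inside the barrier ψ ∝ e^{±κx} with κ = √(2m(V₀ − E))/ℏ = 4.254.
κL = 2.340, sinh(κL) = 5.140.
Matching ψ, ψ′ at both faces gives T = [1 + V₀² sinh²(κL) / (4E(V₀ − E))]⁻¹ = 1/28.33 = 0.0353.

T = 0.0353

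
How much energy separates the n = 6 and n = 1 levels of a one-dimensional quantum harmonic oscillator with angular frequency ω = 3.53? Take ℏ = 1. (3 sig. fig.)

E_n = ℏω(n + ½), so ΔE = (6 − 1) ℏω = 5 × 3.53 = 17.65.

ΔE = 17.7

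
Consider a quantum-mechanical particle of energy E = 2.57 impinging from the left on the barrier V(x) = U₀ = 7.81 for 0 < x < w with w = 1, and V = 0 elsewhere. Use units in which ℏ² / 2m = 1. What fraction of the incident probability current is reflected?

R = 0.964

Since E < U₀ the interior solution is evanescent with decay constant κ = √(2m(U₀ − E))/ℏ = 2.289.
κw = 2.289, sinh(κw) = 4.882.
The exact tunnelling result is T⁻¹ = 1 + U₀² sinh²(κw) / [4E(U₀ − E)] = 27.99, so T = 0.0357.
R = 1 − T = 0.964.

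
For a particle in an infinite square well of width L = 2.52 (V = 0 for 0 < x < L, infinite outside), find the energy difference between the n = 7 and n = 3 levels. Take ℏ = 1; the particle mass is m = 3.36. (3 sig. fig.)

ΔE = 9.25

E_n = n²π²ℏ²/(2mL²), so ΔE = (7² − 3²) π²ℏ²/(2mL²).
ΔE = 40 × π² / (2 × 3.36 × 2.52²) = 9.251.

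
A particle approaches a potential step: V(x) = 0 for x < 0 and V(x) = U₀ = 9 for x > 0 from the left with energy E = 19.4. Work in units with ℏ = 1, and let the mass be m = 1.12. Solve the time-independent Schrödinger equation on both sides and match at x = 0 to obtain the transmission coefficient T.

T = 0.976

The wavenumbers are k₁ = √(2mE)/ℏ = 6.592 on the left and k₂ = √(2m(E − U₀))/ℏ = 4.827 on the right.
Matching ψ and ψ′ at x = 0 gives r = (k₁ − k₂)/(k₁ + k₂), so R = r² = 0.02391 and T = 1 − R = 0.9761.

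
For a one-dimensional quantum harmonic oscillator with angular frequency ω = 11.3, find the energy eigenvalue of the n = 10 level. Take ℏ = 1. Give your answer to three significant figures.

The oscillator eigenvalues are E_n = ℏω(n + ½), so E_10 = 11.3 × 10.5 = 118.7.

E = 119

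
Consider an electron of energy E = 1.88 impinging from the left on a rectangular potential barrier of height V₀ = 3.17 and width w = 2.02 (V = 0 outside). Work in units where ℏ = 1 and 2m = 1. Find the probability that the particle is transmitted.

Since E < V₀ the interior solution is evanescent with decay constant κ = √(2m(V₀ − E))/ℏ = 1.136.
κw = 2.294, sinh(κw) = 4.908.
The exact tunnelling result is T⁻¹ = 1 + V₀² sinh²(κw) / [4E(V₀ − E)] = 25.96, so T = 0.0385.

T = 0.0385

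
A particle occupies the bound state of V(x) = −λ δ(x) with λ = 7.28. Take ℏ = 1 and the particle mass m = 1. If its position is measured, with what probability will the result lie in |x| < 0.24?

The normalised bound state is ψ = √κ e^{−κ|x|} with κ = mλ/ℏ² = 7.280.
P(|x| < d) = ∫_{−d}^{d} κ e^{−2κ|x|} dx = 1 − e^{−2κd} = 1 − e^{−3.494} = 0.9696.

P = 0.970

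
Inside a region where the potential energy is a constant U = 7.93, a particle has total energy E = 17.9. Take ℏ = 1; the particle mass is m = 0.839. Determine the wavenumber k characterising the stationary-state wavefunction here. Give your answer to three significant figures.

k = 4.09

With E > U the solution is oscillatory, ψ ∝ e^{±ikx} with k = √(2m(E − U))/ℏ.
k = √(2 × 0.839 × 9.97) = 4.090.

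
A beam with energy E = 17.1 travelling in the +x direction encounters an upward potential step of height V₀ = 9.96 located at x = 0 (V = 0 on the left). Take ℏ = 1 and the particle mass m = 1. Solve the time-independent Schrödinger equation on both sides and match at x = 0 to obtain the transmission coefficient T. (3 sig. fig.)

T = 0.954

The wavenumbers are k₁ = √(2mE)/ℏ = 5.848 on the left and k₂ = √(2m(E − V₀))/ℏ = 3.779 on the right.
Continuity of ψ and ψ′ at the step yields the reflection amplitude r = (k₁ − k₂)/(k₁ + k₂) = 0.2149; thus R = |r|² = 0.04620, T = 0.9538.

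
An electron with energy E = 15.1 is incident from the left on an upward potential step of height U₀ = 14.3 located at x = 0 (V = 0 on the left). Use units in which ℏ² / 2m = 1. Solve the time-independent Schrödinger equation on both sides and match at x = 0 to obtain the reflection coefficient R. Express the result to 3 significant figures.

The wavenumbers are k₁ = √(2mE)/ℏ = 3.886 on the left and k₂ = √(2m(E − U₀))/ℏ = 0.8944 on the right.
Continuity of ψ and ψ′ at the step yields the reflection amplitude r = (k₁ − k₂)/(k₁ + k₂) = 0.6258; thus R = |r|² = 0.3916, T = 0.6084.

R = 0.392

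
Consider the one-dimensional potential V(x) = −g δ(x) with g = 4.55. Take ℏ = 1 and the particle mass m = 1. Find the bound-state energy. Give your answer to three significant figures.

E = -10.4

For x ≠ 0 the bound state is ψ ∝ e^{−κ|x|}; integrating the TISE across the delta gives the cusp condition 2κ = 2mg/ℏ², so κ = 4.550.
Then E = −ℏ²κ²/(2m) = −mg²/(2ℏ²) = -10.35.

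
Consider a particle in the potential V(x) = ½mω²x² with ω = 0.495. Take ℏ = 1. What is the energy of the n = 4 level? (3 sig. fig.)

Using E_n = (n + ½)ℏω: E_4 = 4.5 × 0.495 = 2.228.

E = 2.23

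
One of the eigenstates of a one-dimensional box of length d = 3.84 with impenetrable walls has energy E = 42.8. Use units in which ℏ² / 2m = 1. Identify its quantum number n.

n = 8

From E_n = n²π²ℏ²/(2md²) invert to n = √(2md²E)/(πℏ).
n = (3.84/π) × √(2 × 0.5 × 42.8) = 7.997 → n = 8.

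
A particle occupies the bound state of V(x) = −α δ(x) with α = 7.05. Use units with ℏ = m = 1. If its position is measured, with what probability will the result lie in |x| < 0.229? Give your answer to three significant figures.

P = 0.960

The normalised bound state is ψ = √κ e^{−κ|x|} with κ = mα/ℏ² = 7.050.
P(|x| < d) = ∫_{−d}^{d} κ e^{−2κ|x|} dx = 1 − e^{−2κd} = 1 − e^{−3.229} = 0.9604.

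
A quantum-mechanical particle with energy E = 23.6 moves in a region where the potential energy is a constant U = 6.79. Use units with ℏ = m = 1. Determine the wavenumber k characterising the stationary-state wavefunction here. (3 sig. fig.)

With E > U the solution is oscillatory, ψ ∝ e^{±ikx} with k = √(2m(E − U))/ℏ.
k = √(2 × 1 × 16.81) = 5.798.

k = 5.80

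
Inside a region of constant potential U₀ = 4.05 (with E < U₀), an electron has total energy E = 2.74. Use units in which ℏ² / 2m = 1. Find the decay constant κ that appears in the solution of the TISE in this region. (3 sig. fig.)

Since E < U₀ the TISE in this region is ψ'' = κ²ψ with κ = √(2m(U₀ − E))/ℏ.
κ = √(2 × 0.5 × 1.31) = 1.145.

κ = 1.14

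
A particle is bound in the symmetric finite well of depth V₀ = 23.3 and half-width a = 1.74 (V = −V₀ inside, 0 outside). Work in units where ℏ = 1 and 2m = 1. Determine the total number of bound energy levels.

The dimensionless depth is z₀ = a√(2mV₀)/ℏ = 1.74 × √(23.30) = 8.399.
The even/odd transcendental equations gain one root per π/2 in z₀, giving N = 1 + ⌊2z₀/π⌋ = 1 + ⌊5.347⌋ = 6.

N = 6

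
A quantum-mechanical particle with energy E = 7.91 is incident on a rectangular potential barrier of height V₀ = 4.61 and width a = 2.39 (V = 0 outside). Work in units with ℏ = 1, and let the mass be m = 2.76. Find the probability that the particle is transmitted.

T = 0.909

E > V₀: inside the barrier k₂ = √(2m(E − V₀))/ℏ = 4.268, k₂a = 10.20.
T = [1 + V₀² sin²(k₂a) / (4E(E − V₀))]⁻¹ = 1/1.100 = 0.909.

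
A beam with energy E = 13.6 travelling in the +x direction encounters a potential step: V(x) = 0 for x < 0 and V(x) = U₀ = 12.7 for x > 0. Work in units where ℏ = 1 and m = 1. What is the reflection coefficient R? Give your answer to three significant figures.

R = 0.349

The wavenumbers are k₁ = √(2mE)/ℏ = 5.215 on the left and k₂ = √(2m(E − U₀))/ℏ = 1.342 on the right.
Matching ψ and ψ′ at x = 0 gives r = (k₁ − k₂)/(k₁ + k₂), so R = r² = 0.3490 and T = 1 − R = 0.6510.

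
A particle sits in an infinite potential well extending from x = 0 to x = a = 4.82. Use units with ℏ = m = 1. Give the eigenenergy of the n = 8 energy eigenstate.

E = 13.6

The infinite-well eigenfunctions ψ_n = √(2/a) sin(nπx/a) vanish at both walls, giving E_n = n²π²ℏ²/(2ma²).
E_8 = 8² × π² / (2 × 1 × 4.82²) = 13.59.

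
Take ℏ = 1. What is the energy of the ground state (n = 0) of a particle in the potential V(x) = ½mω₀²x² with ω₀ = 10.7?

E = 5.35

Using E_n = (n + ½)ℏω₀: E_0 = 0.5 × 10.7 = 5.350.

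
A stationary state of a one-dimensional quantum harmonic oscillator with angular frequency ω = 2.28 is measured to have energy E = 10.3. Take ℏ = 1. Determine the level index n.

n = 4

Invert E_n = (n + ½)ℏω: n = E/ℏω − ½ = 4.018, so n = 4.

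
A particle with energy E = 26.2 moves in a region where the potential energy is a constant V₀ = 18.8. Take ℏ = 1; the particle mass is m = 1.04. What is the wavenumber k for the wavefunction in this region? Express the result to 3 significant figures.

With E > V₀ the solution is oscillatory, ψ ∝ e^{±ikx} with k = √(2m(E − V₀))/ℏ.
k = √(2 × 1.04 × 7.4) = 3.923.

k = 3.92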